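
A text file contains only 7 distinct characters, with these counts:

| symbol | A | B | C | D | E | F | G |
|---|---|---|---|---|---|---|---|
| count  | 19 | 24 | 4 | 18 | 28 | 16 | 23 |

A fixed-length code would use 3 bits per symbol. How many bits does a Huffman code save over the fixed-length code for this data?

32

Fixed-length: 3 bits × 132 symbols = 396 bits.
Huffman merges:
combine C(4), F(16) → 20
combine D(18), A(19) → 37
combine 20, G(23) → 43
combine B(24), E(28) → 52
combine 37, 43 → 80
combine 52, 80 → 132
Huffman total = 20 + 37 + 43 + 52 + 80 + 132 = 364 bits.
Saving = 396 − 364 = 32 bits.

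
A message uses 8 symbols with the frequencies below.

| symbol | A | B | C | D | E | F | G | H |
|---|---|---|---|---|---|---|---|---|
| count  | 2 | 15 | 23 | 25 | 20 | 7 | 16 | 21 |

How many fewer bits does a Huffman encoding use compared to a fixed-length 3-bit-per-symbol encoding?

Fixed-length: 3 bits × 129 symbols = 387 bits.
Huffman merges:
combine A(2), F(7) → 9
combine 9, B(15) → 24
combine G(16), E(20) → 36
combine H(21), C(23) → 44
combine 24, D(25) → 49
combine 36, 44 → 80
combine 49, 80 → 129
Huffman total = 9 + 24 + 36 + 44 + 49 + 80 + 129 = 371 bits.
Saving = 387 − 371 = 16 bits.

16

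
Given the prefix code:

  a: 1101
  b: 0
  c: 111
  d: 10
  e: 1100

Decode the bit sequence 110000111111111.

ebbccc

Read left to right; each codeword is recognised as soon as it completes (prefix code):
  1100→e | 0→b | 0→b | 111→c | 111→c | 111→c
Decoded message: ebbccc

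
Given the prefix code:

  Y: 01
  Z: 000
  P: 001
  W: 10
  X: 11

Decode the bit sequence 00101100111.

Read left to right; each codeword is recognised as soon as it completes (prefix code):
  001→P | 01→Y | 10→W | 01→Y | 11→X
Decoded message: PYWYX

PYWYX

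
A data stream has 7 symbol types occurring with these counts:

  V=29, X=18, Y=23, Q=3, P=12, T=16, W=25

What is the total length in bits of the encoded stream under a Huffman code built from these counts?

Merge the two smallest weights repeatedly:
combine Q(3), P(12) → 15
combine 15, T(16) → 31
combine X(18), Y(23) → 41
combine W(25), V(29) → 54
combine 31, 41 → 72
combine 54, 72 → 126
Total encoded bits = sum of merged weights = 15 + 31 + 41 + 54 + 72 + 126 = 339.

339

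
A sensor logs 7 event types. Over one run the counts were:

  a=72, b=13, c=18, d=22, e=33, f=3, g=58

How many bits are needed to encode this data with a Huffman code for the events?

543

Merge the two smallest weights repeatedly:
combine f(3), b(13) → 16
combine 16, c(18) → 34
combine d(22), e(33) → 55
combine 34, 55 → 89
combine g(58), a(72) → 130
combine 89, 130 → 219
The encoded length is the sum of every internal node's weight: 16 + 34 + 55 + 89 + 130 + 219 = 543 bits.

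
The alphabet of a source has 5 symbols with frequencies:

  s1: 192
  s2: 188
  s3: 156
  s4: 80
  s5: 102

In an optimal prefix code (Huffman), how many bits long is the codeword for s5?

Build the tree from the bottom:
s4(80) + s5(102) → 182
s3(156) + 182 → 338
s2(188) + s1(192) → 380
338 + 380 → 718
s5's leaf is at depth 3, giving a 3-bit codeword.

3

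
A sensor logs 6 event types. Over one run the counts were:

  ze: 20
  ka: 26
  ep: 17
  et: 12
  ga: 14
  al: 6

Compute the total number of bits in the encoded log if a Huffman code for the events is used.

Build the Huffman tree bottom-up:
al(6) + et(12) → 18
ga(14) + ep(17) → 31
18 + ze(20) → 38
ka(26) + 31 → 57
38 + 57 → 95
The encoded length is the sum of every internal node's weight: 18 + 31 + 38 + 57 + 95 = 239 bits.

239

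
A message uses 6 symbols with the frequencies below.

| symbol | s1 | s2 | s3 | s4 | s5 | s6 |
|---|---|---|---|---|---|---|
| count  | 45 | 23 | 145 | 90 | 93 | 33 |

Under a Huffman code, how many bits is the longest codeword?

Merge the two lowest-weight nodes at each step:
s2(23) + s6(33) → 56
s1(45) + 56 → 101
s4(90) + s5(93) → 183
101 + s3(145) → 246
183 + 246 → 429
The rarest symbols sit at the bottom; the longest codeword is 4 bits.

4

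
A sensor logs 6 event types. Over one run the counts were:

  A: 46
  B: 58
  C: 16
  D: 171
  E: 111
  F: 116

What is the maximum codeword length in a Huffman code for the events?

4

Merge the two lowest-weight nodes at each step:
merge C(16) and A(46): 62
merge B(58) and 62: 120
merge E(111) and F(116): 227
merge 120 and D(171): 291
merge 227 and 291: 518
Maximum depth reached is 4.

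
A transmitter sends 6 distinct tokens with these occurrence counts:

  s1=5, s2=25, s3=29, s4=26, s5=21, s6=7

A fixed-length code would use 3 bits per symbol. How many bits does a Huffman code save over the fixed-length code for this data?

68

Fixed-length: 3 bits × 113 symbols = 339 bits.
Huffman merges:
merge s1(5) and s6(7): 12
merge 12 and s5(21): 33
merge s2(25) and s4(26): 51
merge s3(29) and 33: 62
merge 51 and 62: 113
Huffman total = 12 + 33 + 51 + 62 + 113 = 271 bits.
Saving = 339 − 271 = 68 bits.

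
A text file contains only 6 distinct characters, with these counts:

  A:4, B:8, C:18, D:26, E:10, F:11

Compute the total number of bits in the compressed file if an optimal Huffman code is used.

Merge the two smallest weights repeatedly:
combine A(4), B(8) → 12
combine E(10), F(11) → 21
combine 12, C(18) → 30
combine 21, D(26) → 47
combine 30, 47 → 77
Total encoded bits = sum of merged weights = 12 + 21 + 30 + 47 + 77 = 187.

187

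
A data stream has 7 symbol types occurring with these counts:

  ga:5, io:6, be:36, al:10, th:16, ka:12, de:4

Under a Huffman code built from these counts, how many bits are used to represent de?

Repeatedly merge the two smallest:
de(4) + ga(5) → 9
io(6) + 9 → 15
al(10) + ka(12) → 22
15 + th(16) → 31
22 + 31 → 53
be(36) + 53 → 89
de's leaf is at depth 5, giving a 5-bit codeword.

5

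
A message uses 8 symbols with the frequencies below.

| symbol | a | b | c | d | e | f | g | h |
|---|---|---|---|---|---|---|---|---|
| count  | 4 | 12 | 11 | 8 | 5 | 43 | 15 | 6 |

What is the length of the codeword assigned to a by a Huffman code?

5

Repeatedly merge the two smallest:
merge a(4) and e(5): 9
merge h(6) and d(8): 14
merge 9 and c(11): 20
merge b(12) and 14: 26
merge g(15) and 20: 35
merge 26 and 35: 61
merge f(43) and 61: 104
a's leaf is at depth 5, giving a 5-bit codeword.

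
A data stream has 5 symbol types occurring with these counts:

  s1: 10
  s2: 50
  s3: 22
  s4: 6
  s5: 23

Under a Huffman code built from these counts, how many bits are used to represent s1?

Build the tree from the bottom:
merge s4(6) and s1(10): 16
merge 16 and s3(22): 38
merge s5(23) and 38: 61
merge s2(50) and 61: 111
s1 sits 4 levels below the root, so its codeword is 4 bits.

4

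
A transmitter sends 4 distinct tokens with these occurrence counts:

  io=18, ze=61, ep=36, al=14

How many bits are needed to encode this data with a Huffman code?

Build the Huffman tree bottom-up:
combine al(14), io(18) → 32
combine 32, ep(36) → 68
combine ze(61), 68 → 129
Each symbol's bit-cost is frequency × depth; summing gives 229 bits (equivalently 32 + 68 + 129).

229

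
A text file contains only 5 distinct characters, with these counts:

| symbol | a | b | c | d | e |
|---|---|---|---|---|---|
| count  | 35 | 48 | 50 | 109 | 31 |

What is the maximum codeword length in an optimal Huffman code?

Merge the two lowest-weight nodes at each step:
combine e(31), a(35) → 66
combine b(48), c(50) → 98
combine 66, 98 → 164
combine d(109), 164 → 273
The rarest symbols sit at the bottom; the longest codeword is 3 bits.

3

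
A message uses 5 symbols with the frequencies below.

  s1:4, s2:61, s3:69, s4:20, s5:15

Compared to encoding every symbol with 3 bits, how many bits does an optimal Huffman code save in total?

180

Fixed-length: 3 bits × 169 symbols = 507 bits.
Huffman merges:
merge s1(4) and s5(15): 19
merge 19 and s4(20): 39
merge 39 and s2(61): 100
merge s3(69) and 100: 169
Huffman total = 19 + 39 + 100 + 169 = 327 bits.
Saving = 507 − 327 = 180 bits.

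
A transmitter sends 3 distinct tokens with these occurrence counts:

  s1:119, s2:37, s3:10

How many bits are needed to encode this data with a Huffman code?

Greedily combine the two least-frequent nodes:
merge s3(10) and s2(37): 47
merge 47 and s1(119): 166
Each symbol's bit-cost is frequency × depth; summing gives 213 bits (equivalently 47 + 166).

213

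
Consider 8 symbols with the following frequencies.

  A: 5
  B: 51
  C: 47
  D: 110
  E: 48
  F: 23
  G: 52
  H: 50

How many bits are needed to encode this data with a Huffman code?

1076

Greedily combine the two least-frequent nodes:
merge A(5) and F(23): 28
merge 28 and C(47): 75
merge E(48) and H(50): 98
merge B(51) and G(52): 103
merge 75 and 98: 173
merge 103 and D(110): 213
merge 173 and 213: 386
The encoded length is the sum of every internal node's weight: 28 + 75 + 98 + 103 + 173 + 213 + 386 = 1076 bits.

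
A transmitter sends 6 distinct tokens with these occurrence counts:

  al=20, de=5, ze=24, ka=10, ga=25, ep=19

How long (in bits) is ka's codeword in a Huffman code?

Repeatedly merge the two smallest:
de(5) + ka(10) → 15
15 + ep(19) → 34
al(20) + ze(24) → 44
ga(25) + 34 → 59
44 + 59 → 103
The subtree containing ka is merged 4 times, so code length = 4.

4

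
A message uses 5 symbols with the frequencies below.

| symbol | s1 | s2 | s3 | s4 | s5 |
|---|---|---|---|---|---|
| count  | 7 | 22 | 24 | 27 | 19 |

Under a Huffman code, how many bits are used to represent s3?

Build the tree from the bottom:
combine s1(7), s5(19) → 26
combine s2(22), s3(24) → 46
combine 26, s4(27) → 53
combine 46, 53 → 99
s3's leaf is at depth 2, giving a 2-bit codeword.

2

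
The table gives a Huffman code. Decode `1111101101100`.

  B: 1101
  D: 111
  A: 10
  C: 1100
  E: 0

DBAC

Read left to right; each codeword is recognised as soon as it completes (prefix code):
  111→D | 1101→B | 10→A | 1100→C
Decoded message: DBAC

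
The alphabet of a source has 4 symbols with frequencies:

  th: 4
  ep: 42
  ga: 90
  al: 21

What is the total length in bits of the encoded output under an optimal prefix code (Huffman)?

Greedily combine the two least-frequent nodes:
merge th(4) and al(21): 25
merge 25 and ep(42): 67
merge 67 and ga(90): 157
The encoded length is the sum of every internal node's weight: 25 + 67 + 157 = 249 bits.

249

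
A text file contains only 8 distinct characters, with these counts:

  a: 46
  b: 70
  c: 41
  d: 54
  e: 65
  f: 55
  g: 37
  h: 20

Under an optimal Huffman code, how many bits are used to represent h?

4

Build the tree from the bottom:
merge h(20) and g(37): 57
merge c(41) and a(46): 87
merge d(54) and f(55): 109
merge 57 and e(65): 122
merge b(70) and 87: 157
merge 109 and 122: 231
merge 157 and 231: 388
The subtree containing h is merged 4 times, so code length = 4.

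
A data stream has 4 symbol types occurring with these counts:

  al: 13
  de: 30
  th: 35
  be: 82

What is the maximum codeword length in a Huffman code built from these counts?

Merge the two lowest-weight nodes at each step:
al(13) + de(30) → 43
th(35) + 43 → 78
78 + be(82) → 160
Maximum depth reached is 3.

3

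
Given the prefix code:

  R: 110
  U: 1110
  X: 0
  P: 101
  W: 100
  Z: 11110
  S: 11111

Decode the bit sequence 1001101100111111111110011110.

Read left to right; each codeword is recognised as soon as it completes (prefix code):
  100→W | 110→R | 110→R | 0→X | 11111→S | 11111→S | 100→W | 11110→Z
Decoded message: WRRXSSWZ

WRRXSSWZ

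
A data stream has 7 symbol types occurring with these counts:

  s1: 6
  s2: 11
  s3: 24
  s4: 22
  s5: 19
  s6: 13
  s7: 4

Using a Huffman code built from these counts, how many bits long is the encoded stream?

Greedily combine the two least-frequent nodes:
s7(4) + s1(6) → 10
10 + s2(11) → 21
s6(13) + s5(19) → 32
21 + s4(22) → 43
s3(24) + 32 → 56
43 + 56 → 99
The encoded length is the sum of every internal node's weight: 10 + 21 + 32 + 43 + 56 + 99 = 261 bits.

261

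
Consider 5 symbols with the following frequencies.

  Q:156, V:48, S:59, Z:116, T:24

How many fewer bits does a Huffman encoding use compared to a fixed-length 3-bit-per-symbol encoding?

Fixed-length: 3 bits × 403 symbols = 1209 bits.
Huffman merges:
T(24) + V(48) → 72
S(59) + 72 → 131
Z(116) + 131 → 247
Q(156) + 247 → 403
Huffman total = 72 + 131 + 247 + 403 = 853 bits.
Saving = 1209 − 853 = 356 bits.

356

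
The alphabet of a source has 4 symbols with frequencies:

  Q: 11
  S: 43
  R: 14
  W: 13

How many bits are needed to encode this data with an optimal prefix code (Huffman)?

143

Build the Huffman tree bottom-up:
merge Q(11) and W(13): 24
merge R(14) and 24: 38
merge 38 and S(43): 81
Each symbol's bit-cost is frequency × depth; summing gives 143 bits (equivalently 24 + 38 + 81).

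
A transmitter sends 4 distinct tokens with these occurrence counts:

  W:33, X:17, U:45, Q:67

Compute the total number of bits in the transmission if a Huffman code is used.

307

Build the Huffman tree bottom-up:
merge X(17) and W(33): 50
merge U(45) and 50: 95
merge Q(67) and 95: 162
Each symbol's bit-cost is frequency × depth; summing gives 307 bits (equivalently 50 + 95 + 162).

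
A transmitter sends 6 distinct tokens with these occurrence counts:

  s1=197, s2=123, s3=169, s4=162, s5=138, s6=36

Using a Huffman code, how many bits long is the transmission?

Build the Huffman tree bottom-up:
merge s6(36) and s2(123): 159
merge s5(138) and 159: 297
merge s4(162) and s3(169): 331
merge s1(197) and 297: 494
merge 331 and 494: 825
Total encoded bits = sum of merged weights = 159 + 297 + 331 + 494 + 825 = 2106.

2106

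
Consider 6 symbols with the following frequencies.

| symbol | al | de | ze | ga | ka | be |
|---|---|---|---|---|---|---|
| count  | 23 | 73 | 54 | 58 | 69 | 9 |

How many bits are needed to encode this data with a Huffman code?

690

Build the Huffman tree bottom-up:
merge be(9) and al(23): 32
merge 32 and ze(54): 86
merge ga(58) and ka(69): 127
merge de(73) and 86: 159
merge 127 and 159: 286
Each symbol's bit-cost is frequency × depth; summing gives 690 bits (equivalently 32 + 86 + 127 + 159 + 286).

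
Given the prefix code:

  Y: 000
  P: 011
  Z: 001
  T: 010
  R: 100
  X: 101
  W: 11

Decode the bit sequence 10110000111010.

XRZWT

Read left to right; each codeword is recognised as soon as it completes (prefix code):
  101→X | 100→R | 001→Z | 11→W | 010→T
Decoded message: XRZWT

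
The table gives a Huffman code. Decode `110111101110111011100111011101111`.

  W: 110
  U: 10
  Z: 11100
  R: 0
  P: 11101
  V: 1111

WVRPWZPWV

Read left to right; each codeword is recognised as soon as it completes (prefix code):
  110→W | 1111→V | 0→R | 11101→P | 110→W | 11100→Z | 11101→P | 110→W | 1111→V
Decoded message: WVRPWZPWV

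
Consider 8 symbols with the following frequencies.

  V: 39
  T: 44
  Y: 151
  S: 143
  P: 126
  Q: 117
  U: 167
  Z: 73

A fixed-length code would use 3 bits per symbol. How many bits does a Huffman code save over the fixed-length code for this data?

84

Fixed-length: 3 bits × 860 symbols = 2580 bits.
Huffman merges:
merge V(39) and T(44): 83
merge Z(73) and 83: 156
merge Q(117) and P(126): 243
merge S(143) and Y(151): 294
merge 156 and U(167): 323
merge 243 and 294: 537
merge 323 and 537: 860
Huffman total = 83 + 156 + 243 + 294 + 323 + 537 + 860 = 2496 bits.
Saving = 2580 − 2496 = 84 bits.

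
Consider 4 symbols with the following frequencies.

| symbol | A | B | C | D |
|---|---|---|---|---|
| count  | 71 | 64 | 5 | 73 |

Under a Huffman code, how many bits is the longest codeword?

Merge the two lowest-weight nodes at each step:
C(5) + B(64) → 69
69 + A(71) → 140
D(73) + 140 → 213
Maximum depth reached is 3.

3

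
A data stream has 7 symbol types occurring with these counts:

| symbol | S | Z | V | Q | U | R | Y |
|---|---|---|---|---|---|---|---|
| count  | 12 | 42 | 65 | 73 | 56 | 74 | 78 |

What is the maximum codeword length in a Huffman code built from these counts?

Merge the two lowest-weight nodes at each step:
combine S(12), Z(42) → 54
combine 54, U(56) → 110
combine V(65), Q(73) → 138
combine R(74), Y(78) → 152
combine 110, 138 → 248
combine 152, 248 → 400
The first pair merged (S, Z) ends up deepest, at depth 4.

4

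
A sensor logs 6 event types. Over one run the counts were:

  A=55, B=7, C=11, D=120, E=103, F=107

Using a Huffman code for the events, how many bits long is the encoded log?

Greedily combine the two least-frequent nodes:
B(7) + C(11) → 18
18 + A(55) → 73
73 + E(103) → 176
F(107) + D(120) → 227
176 + 227 → 403
Total encoded bits = sum of merged weights = 18 + 73 + 176 + 227 + 403 = 897.

897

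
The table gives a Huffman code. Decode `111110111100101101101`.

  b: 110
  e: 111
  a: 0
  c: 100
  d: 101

Read left to right; each codeword is recognised as soon as it completes (prefix code):
  111→e | 110→b | 111→e | 100→c | 101→d | 101→d | 101→d
Decoded message: ebecddd

ebecddd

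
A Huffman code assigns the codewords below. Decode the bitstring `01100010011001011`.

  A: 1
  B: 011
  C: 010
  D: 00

Read left to right; each codeword is recognised as soon as it completes (prefix code):
  011→B | 00→D | 010→C | 011→B | 00→D | 1→A | 011→B
Decoded message: BDCBDAB

BDCBDAB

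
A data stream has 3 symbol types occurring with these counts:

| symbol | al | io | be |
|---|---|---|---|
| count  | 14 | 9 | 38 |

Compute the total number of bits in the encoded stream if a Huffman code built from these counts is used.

Build the Huffman tree bottom-up:
io(9) + al(14) → 23
23 + be(38) → 61
Total encoded bits = sum of merged weights = 23 + 61 = 84.

84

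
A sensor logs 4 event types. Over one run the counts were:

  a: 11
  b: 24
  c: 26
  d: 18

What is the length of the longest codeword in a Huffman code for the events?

Merge the two lowest-weight nodes at each step:
a(11) + d(18) → 29
b(24) + c(26) → 50
29 + 50 → 79
The rarest symbols sit at the bottom; the longest codeword is 2 bits.

2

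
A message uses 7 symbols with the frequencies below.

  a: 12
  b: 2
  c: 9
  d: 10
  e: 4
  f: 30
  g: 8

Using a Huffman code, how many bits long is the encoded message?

185

Merge the two smallest weights repeatedly:
combine b(2), e(4) → 6
combine 6, g(8) → 14
combine c(9), d(10) → 19
combine a(12), 14 → 26
combine 19, 26 → 45
combine f(30), 45 → 75
The encoded length is the sum of every internal node's weight: 6 + 14 + 19 + 26 + 45 + 75 = 185 bits.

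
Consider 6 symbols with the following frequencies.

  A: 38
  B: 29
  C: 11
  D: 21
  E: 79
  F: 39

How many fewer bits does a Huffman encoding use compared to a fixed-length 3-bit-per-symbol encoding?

126

Fixed-length: 3 bits × 217 symbols = 651 bits.
Huffman merges:
C(11) + D(21) → 32
B(29) + 32 → 61
A(38) + F(39) → 77
61 + 77 → 138
E(79) + 138 → 217
Huffman total = 32 + 61 + 77 + 138 + 217 = 525 bits.
Saving = 651 − 525 = 126 bits.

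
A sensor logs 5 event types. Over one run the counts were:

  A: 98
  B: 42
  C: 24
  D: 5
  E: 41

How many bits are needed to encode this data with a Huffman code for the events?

Merge the two smallest weights repeatedly:
D(5) + C(24) → 29
29 + E(41) → 70
B(42) + 70 → 112
A(98) + 112 → 210
Each symbol's bit-cost is frequency × depth; summing gives 421 bits (equivalently 29 + 70 + 112 + 210).

421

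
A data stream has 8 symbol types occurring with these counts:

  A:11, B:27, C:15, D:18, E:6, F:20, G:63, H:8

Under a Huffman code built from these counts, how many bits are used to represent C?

Repeatedly merge the two smallest:
merge E(6) and H(8): 14
merge A(11) and 14: 25
merge C(15) and D(18): 33
merge F(20) and 25: 45
merge B(27) and 33: 60
merge 45 and 60: 105
merge G(63) and 105: 168
C's leaf is at depth 4, giving a 4-bit codeword.

4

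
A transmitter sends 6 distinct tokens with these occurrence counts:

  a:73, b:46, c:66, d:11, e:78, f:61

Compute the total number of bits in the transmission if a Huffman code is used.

Merge the two smallest weights repeatedly:
merge d(11) and b(46): 57
merge 57 and f(61): 118
merge c(66) and a(73): 139
merge e(78) and 118: 196
merge 139 and 196: 335
The encoded length is the sum of every internal node's weight: 57 + 118 + 139 + 196 + 335 = 845 bits.

845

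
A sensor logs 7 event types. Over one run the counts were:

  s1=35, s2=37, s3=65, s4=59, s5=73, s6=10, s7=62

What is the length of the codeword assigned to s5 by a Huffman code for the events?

2

Build the tree from the bottom:
merge s6(10) and s1(35): 45
merge s2(37) and 45: 82
merge s4(59) and s7(62): 121
merge s3(65) and s5(73): 138
merge 82 and 121: 203
merge 138 and 203: 341
s5 sits 2 levels below the root, so its codeword is 2 bits.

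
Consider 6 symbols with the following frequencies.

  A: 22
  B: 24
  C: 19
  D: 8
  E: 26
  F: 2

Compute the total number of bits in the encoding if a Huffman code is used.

241

Greedily combine the two least-frequent nodes:
combine F(2), D(8) → 10
combine 10, C(19) → 29
combine A(22), B(24) → 46
combine E(26), 29 → 55
combine 46, 55 → 101
Total encoded bits = sum of merged weights = 10 + 29 + 46 + 55 + 101 = 241.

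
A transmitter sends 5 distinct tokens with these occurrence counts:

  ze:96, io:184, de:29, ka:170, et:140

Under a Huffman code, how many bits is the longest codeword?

Merge the two lowest-weight nodes at each step:
combine de(29), ze(96) → 125
combine 125, et(140) → 265
combine ka(170), io(184) → 354
combine 265, 354 → 619
Maximum depth reached is 3.

3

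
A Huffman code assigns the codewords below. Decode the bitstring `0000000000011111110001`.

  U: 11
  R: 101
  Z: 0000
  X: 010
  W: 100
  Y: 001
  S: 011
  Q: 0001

Read left to right; each codeword is recognised as soon as it completes (prefix code):
  0000→Z | 0000→Z | 0001→Q | 11→U | 11→U | 11→U | 0001→Q
Decoded message: ZZQUUUQ

ZZQUUUQ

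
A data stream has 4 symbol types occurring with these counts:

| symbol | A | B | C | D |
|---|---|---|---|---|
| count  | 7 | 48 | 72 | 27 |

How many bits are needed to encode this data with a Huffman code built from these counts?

Greedily combine the two least-frequent nodes:
combine A(7), D(27) → 34
combine 34, B(48) → 82
combine C(72), 82 → 154
Each symbol's bit-cost is frequency × depth; summing gives 270 bits (equivalently 34 + 82 + 154).

270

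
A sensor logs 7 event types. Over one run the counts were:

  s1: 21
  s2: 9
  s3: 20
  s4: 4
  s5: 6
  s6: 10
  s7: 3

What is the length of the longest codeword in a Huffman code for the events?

4

Merge the two lowest-weight nodes at each step:
merge s7(3) and s4(4): 7
merge s5(6) and 7: 13
merge s2(9) and s6(10): 19
merge 13 and 19: 32
merge s3(20) and s1(21): 41
merge 32 and 41: 73
Maximum depth reached is 4.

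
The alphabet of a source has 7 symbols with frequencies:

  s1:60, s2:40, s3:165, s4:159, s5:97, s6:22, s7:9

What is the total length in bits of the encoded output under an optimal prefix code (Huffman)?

1337

Merge the two smallest weights repeatedly:
s7(9) + s6(22) → 31
31 + s2(40) → 71
s1(60) + 71 → 131
s5(97) + 131 → 228
s4(159) + s3(165) → 324
228 + 324 → 552
Each symbol's bit-cost is frequency × depth; summing gives 1337 bits (equivalently 31 + 71 + 131 + 228 + 324 + 552).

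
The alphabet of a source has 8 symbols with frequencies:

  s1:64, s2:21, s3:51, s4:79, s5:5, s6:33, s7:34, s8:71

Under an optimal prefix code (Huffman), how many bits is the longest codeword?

5

Merge the two lowest-weight nodes at each step:
merge s5(5) and s2(21): 26
merge 26 and s6(33): 59
merge s7(34) and s3(51): 85
merge 59 and s1(64): 123
merge s8(71) and s4(79): 150
merge 85 and 123: 208
merge 150 and 208: 358
The rarest symbols sit at the bottom; the longest codeword is 5 bits.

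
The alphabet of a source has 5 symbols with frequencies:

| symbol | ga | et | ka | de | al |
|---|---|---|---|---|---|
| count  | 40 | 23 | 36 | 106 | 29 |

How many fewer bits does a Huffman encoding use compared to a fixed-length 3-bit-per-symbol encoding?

212

Fixed-length: 3 bits × 234 symbols = 702 bits.
Huffman merges:
combine et(23), al(29) → 52
combine ka(36), ga(40) → 76
combine 52, 76 → 128
combine de(106), 128 → 234
Huffman total = 52 + 76 + 128 + 234 = 490 bits.
Saving = 702 − 490 = 212 bits.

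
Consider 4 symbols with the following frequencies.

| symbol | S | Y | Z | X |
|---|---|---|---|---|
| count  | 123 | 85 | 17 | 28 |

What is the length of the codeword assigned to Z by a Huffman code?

3

Huffman merges, smallest pair first:
combine Z(17), X(28) → 45
combine 45, Y(85) → 130
combine S(123), 130 → 253
Z's leaf is at depth 3, giving a 3-bit codeword.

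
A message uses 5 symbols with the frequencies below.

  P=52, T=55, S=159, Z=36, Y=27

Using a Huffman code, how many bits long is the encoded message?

Merge the two smallest weights repeatedly:
combine Y(27), Z(36) → 63
combine P(52), T(55) → 107
combine 63, 107 → 170
combine S(159), 170 → 329
Total encoded bits = sum of merged weights = 63 + 107 + 170 + 329 = 669.

669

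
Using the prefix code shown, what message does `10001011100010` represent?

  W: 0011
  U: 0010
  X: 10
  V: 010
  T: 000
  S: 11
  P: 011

Read left to right; each codeword is recognised as soon as it completes (prefix code):
  10→X | 0010→U | 11→S | 10→X | 0010→U
Decoded message: XUSXU

XUSXU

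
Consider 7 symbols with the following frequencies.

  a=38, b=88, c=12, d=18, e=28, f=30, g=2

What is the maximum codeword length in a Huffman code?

Merge the two lowest-weight nodes at each step:
g(2) + c(12) → 14
14 + d(18) → 32
e(28) + f(30) → 58
32 + a(38) → 70
58 + 70 → 128
b(88) + 128 → 216
The first pair merged (g, c) ends up deepest, at depth 5.

5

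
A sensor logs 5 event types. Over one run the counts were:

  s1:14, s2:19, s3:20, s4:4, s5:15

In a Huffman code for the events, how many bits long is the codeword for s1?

3

Repeatedly merge the two smallest:
merge s4(4) and s1(14): 18
merge s5(15) and 18: 33
merge s2(19) and s3(20): 39
merge 33 and 39: 72
The subtree containing s1 is merged 3 times, so code length = 3.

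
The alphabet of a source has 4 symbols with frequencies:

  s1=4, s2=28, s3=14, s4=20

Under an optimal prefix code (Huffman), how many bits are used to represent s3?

Huffman merges, smallest pair first:
merge s1(4) and s3(14): 18
merge 18 and s4(20): 38
merge s2(28) and 38: 66
s3 sits 3 levels below the root, so its codeword is 3 bits.

3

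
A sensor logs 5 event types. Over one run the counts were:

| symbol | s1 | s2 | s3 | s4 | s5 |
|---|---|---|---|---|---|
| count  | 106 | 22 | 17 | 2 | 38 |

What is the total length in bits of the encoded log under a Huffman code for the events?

Build the Huffman tree bottom-up:
s4(2) + s3(17) → 19
19 + s2(22) → 41
s5(38) + 41 → 79
79 + s1(106) → 185
Each symbol's bit-cost is frequency × depth; summing gives 324 bits (equivalently 19 + 41 + 79 + 185).

324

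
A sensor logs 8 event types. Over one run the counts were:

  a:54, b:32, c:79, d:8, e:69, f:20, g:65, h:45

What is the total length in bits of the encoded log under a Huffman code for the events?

1056

Merge the two smallest weights repeatedly:
merge d(8) and f(20): 28
merge 28 and b(32): 60
merge h(45) and a(54): 99
merge 60 and g(65): 125
merge e(69) and c(79): 148
merge 99 and 125: 224
merge 148 and 224: 372
The encoded length is the sum of every internal node's weight: 28 + 60 + 99 + 125 + 148 + 224 + 372 = 1056 bits.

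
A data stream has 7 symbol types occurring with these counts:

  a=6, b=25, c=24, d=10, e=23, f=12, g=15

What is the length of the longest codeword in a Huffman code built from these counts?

Merge the two lowest-weight nodes at each step:
merge a(6) and d(10): 16
merge f(12) and g(15): 27
merge 16 and e(23): 39
merge c(24) and b(25): 49
merge 27 and 39: 66
merge 49 and 66: 115
Maximum depth reached is 4.

4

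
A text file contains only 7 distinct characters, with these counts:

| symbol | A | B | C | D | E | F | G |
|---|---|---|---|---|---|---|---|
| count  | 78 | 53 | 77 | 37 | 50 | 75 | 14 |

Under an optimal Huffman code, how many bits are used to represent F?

Repeatedly merge the two smallest:
combine G(14), D(37) → 51
combine E(50), 51 → 101
combine B(53), F(75) → 128
combine C(77), A(78) → 155
combine 101, 128 → 229
combine 155, 229 → 384
F sits 3 levels below the root, so its codeword is 3 bits.

3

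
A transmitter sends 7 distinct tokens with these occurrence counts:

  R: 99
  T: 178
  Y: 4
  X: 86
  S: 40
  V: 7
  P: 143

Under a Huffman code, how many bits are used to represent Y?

5

Repeatedly merge the two smallest:
combine Y(4), V(7) → 11
combine 11, S(40) → 51
combine 51, X(86) → 137
combine R(99), 137 → 236
combine P(143), T(178) → 321
combine 236, 321 → 557
Y sits 5 levels below the root, so its codeword is 5 bits.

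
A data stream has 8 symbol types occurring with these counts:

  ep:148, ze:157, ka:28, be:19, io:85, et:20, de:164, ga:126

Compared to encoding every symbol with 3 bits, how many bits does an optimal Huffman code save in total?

215

Fixed-length: 3 bits × 747 symbols = 2241 bits.
Huffman merges:
be(19) + et(20) → 39
ka(28) + 39 → 67
67 + io(85) → 152
ga(126) + ep(148) → 274
152 + ze(157) → 309
de(164) + 274 → 438
309 + 438 → 747
Huffman total = 39 + 67 + 152 + 274 + 309 + 438 + 747 = 2026 bits.
Saving = 2241 − 2026 = 215 bits.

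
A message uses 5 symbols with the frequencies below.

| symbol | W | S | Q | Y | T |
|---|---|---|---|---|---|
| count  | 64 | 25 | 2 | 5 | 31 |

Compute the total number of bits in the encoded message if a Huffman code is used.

229

Merge the two smallest weights repeatedly:
Q(2) + Y(5) → 7
7 + S(25) → 32
T(31) + 32 → 63
63 + W(64) → 127
Each symbol's bit-cost is frequency × depth; summing gives 229 bits (equivalently 7 + 32 + 63 + 127).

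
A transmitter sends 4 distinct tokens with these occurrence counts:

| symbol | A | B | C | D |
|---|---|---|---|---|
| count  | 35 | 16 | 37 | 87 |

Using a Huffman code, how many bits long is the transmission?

314

Greedily combine the two least-frequent nodes:
B(16) + A(35) → 51
C(37) + 51 → 88
D(87) + 88 → 175
Each symbol's bit-cost is frequency × depth; summing gives 314 bits (equivalently 51 + 88 + 175).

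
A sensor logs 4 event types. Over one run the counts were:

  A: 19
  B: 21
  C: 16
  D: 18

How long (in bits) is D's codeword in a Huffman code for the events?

2

Build the tree from the bottom:
combine C(16), D(18) → 34
combine A(19), B(21) → 40
combine 34, 40 → 74
D's leaf is at depth 2, giving a 2-bit codeword.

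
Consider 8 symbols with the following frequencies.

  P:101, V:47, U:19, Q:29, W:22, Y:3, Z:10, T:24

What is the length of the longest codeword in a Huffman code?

Merge the two lowest-weight nodes at each step:
Y(3) + Z(10) → 13
13 + U(19) → 32
W(22) + T(24) → 46
Q(29) + 32 → 61
46 + V(47) → 93
61 + 93 → 154
P(101) + 154 → 255
The first pair merged (Y, Z) ends up deepest, at depth 5.

5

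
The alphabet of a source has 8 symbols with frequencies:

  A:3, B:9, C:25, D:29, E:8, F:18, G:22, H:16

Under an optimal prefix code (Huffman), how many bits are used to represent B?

4

Huffman merges, smallest pair first:
merge A(3) and E(8): 11
merge B(9) and 11: 20
merge H(16) and F(18): 34
merge 20 and G(22): 42
merge C(25) and D(29): 54
merge 34 and 42: 76
merge 54 and 76: 130
B's leaf is at depth 4, giving a 4-bit codeword.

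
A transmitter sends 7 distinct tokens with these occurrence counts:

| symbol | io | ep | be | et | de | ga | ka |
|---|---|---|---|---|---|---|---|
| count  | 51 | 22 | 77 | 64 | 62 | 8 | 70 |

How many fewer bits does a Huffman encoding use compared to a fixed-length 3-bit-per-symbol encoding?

117

Fixed-length: 3 bits × 354 symbols = 1062 bits.
Huffman merges:
ga(8) + ep(22) → 30
30 + io(51) → 81
de(62) + et(64) → 126
ka(70) + be(77) → 147
81 + 126 → 207
147 + 207 → 354
Huffman total = 30 + 81 + 126 + 147 + 207 + 354 = 945 bits.
Saving = 1062 − 945 = 117 bits.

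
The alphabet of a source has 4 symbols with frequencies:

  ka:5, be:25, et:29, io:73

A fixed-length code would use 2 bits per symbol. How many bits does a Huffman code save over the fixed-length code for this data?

43

Fixed-length: 2 bits × 132 symbols = 264 bits.
Huffman merges:
merge ka(5) and be(25): 30
merge et(29) and 30: 59
merge 59 and io(73): 132
Huffman total = 30 + 59 + 132 = 221 bits.
Saving = 264 − 221 = 43 bits.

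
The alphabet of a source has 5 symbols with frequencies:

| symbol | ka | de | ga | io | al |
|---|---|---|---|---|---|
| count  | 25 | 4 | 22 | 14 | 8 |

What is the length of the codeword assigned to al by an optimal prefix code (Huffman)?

3

Build the tree from the bottom:
combine de(4), al(8) → 12
combine 12, io(14) → 26
combine ga(22), ka(25) → 47
combine 26, 47 → 73
al's leaf is at depth 3, giving a 3-bit codeword.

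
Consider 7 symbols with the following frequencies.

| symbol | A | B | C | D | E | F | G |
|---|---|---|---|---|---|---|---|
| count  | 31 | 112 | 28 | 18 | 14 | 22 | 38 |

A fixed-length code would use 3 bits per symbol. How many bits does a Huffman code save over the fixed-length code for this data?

Fixed-length: 3 bits × 263 symbols = 789 bits.
Huffman merges:
merge E(14) and D(18): 32
merge F(22) and C(28): 50
merge A(31) and 32: 63
merge G(38) and 50: 88
merge 63 and 88: 151
merge B(112) and 151: 263
Huffman total = 32 + 50 + 63 + 88 + 151 + 263 = 647 bits.
Saving = 789 − 647 = 142 bits.

142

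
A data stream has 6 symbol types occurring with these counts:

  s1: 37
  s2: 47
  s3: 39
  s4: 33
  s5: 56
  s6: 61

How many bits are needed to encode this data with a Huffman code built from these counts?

Greedily combine the two least-frequent nodes:
s4(33) + s1(37) → 70
s3(39) + s2(47) → 86
s5(56) + s6(61) → 117
70 + 86 → 156
117 + 156 → 273
Each symbol's bit-cost is frequency × depth; summing gives 702 bits (equivalently 70 + 86 + 117 + 156 + 273).

702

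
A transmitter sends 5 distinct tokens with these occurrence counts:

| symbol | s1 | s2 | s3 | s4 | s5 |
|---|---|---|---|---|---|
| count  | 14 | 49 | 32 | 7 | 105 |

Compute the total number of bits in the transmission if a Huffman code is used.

Greedily combine the two least-frequent nodes:
merge s4(7) and s1(14): 21
merge 21 and s3(32): 53
merge s2(49) and 53: 102
merge 102 and s5(105): 207
The encoded length is the sum of every internal node's weight: 21 + 53 + 102 + 207 = 383 bits.

383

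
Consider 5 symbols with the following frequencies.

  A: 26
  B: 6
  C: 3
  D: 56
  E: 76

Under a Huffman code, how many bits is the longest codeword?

4

Merge the two lowest-weight nodes at each step:
C(3) + B(6) → 9
9 + A(26) → 35
35 + D(56) → 91
E(76) + 91 → 167
The rarest symbols sit at the bottom; the longest codeword is 4 bits.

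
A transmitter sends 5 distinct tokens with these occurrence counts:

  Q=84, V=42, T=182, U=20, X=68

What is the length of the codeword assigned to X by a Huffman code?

Huffman merges, smallest pair first:
merge U(20) and V(42): 62
merge 62 and X(68): 130
merge Q(84) and 130: 214
merge T(182) and 214: 396
X sits 3 levels below the root, so its codeword is 3 bits.

3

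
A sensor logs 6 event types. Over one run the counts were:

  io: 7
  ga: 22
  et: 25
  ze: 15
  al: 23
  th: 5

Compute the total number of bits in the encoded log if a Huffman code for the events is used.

Merge the two smallest weights repeatedly:
th(5) + io(7) → 12
12 + ze(15) → 27
ga(22) + al(23) → 45
et(25) + 27 → 52
45 + 52 → 97
Total encoded bits = sum of merged weights = 12 + 27 + 45 + 52 + 97 = 233.

233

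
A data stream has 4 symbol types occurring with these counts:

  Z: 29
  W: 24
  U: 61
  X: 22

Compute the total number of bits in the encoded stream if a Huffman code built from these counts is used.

257

Merge the two smallest weights repeatedly:
merge X(22) and W(24): 46
merge Z(29) and 46: 75
merge U(61) and 75: 136
Each symbol's bit-cost is frequency × depth; summing gives 257 bits (equivalently 46 + 75 + 136).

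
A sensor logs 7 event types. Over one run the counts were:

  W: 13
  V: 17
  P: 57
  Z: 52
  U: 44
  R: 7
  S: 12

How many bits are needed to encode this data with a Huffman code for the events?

502

Merge the two smallest weights repeatedly:
combine R(7), S(12) → 19
combine W(13), V(17) → 30
combine 19, 30 → 49
combine U(44), 49 → 93
combine Z(52), P(57) → 109
combine 93, 109 → 202
The encoded length is the sum of every internal node's weight: 19 + 30 + 49 + 93 + 109 + 202 = 502 bits.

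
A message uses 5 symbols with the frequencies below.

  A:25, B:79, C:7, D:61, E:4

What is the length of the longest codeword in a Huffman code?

4

Merge the two lowest-weight nodes at each step:
merge E(4) and C(7): 11
merge 11 and A(25): 36
merge 36 and D(61): 97
merge B(79) and 97: 176
The rarest symbols sit at the bottom; the longest codeword is 4 bits.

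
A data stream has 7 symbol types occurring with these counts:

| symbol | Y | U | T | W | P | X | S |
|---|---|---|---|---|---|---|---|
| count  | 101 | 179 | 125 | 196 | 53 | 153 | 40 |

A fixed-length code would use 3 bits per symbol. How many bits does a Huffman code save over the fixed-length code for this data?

282

Fixed-length: 3 bits × 847 symbols = 2541 bits.
Huffman merges:
merge S(40) and P(53): 93
merge 93 and Y(101): 194
merge T(125) and X(153): 278
merge U(179) and 194: 373
merge W(196) and 278: 474
merge 373 and 474: 847
Huffman total = 93 + 194 + 278 + 373 + 474 + 847 = 2259 bits.
Saving = 2541 − 2259 = 282 bits.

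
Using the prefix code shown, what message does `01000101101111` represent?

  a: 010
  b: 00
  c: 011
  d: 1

abdccdd

Read left to right; each codeword is recognised as soon as it completes (prefix code):
  010→a | 00→b | 1→d | 011→c | 011→c | 1→d | 1→d
Decoded message: abdccdd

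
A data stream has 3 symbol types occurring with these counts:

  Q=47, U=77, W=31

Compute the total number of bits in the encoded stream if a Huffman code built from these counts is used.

Greedily combine the two least-frequent nodes:
W(31) + Q(47) → 78
U(77) + 78 → 155
The encoded length is the sum of every internal node's weight: 78 + 155 = 233 bits.

233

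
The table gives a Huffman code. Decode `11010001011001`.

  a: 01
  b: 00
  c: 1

Read left to right; each codeword is recognised as soon as it completes (prefix code):
  1→c | 1→c | 01→a | 00→b | 01→a | 01→a | 1→c | 00→b | 1→c
Decoded message: ccabaacbc

ccabaacbc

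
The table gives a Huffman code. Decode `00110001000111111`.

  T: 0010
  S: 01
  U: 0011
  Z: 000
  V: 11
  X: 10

Read left to right; each codeword is recognised as soon as it completes (prefix code):
  0011→U | 000→Z | 10→X | 0011→U | 11→V | 11→V
Decoded message: UZXUVV

UZXUVV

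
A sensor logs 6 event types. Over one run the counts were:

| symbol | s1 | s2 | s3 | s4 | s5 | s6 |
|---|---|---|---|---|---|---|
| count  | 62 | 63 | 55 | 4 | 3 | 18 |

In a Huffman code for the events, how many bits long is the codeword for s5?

4

Repeatedly merge the two smallest:
combine s5(3), s4(4) → 7
combine 7, s6(18) → 25
combine 25, s3(55) → 80
combine s1(62), s2(63) → 125
combine 80, 125 → 205
s5's leaf is at depth 4, giving a 4-bit codeword.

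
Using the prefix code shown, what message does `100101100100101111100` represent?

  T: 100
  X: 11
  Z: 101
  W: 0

Read left to right; each codeword is recognised as soon as it completes (prefix code):
  100→T | 101→Z | 100→T | 100→T | 101→Z | 11→X | 11→X | 0→W | 0→W
Decoded message: TZTTZXXWW

TZTTZXXWW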